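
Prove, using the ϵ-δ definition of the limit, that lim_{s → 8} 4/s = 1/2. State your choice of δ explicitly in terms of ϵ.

Fix ϵ > 0. We seek δ > 0 such that 0 < |s − 8| < δ implies |4/s − (1/2)| < ϵ.
|4/s − (1/2)| = 4·|8 − s|/(8·|s|) = 4|s − 8|/(8|s|).
Require δ ≤ 4 so that |s| > 8 − 4 = 4, hence 8|s| > 32.
Then |4/s − (1/2)| < 4|s − 8|/32, which is < ϵ when |s − 8| < 8ϵ.
Take δ = min(4, 8ϵ). Then 0 < |s − 8| < δ gives both |s − 8| < 4 and |s − 8| < 8ϵ, so |4/s − (1/2)| < ϵ.

δ = min(4, 8ϵ)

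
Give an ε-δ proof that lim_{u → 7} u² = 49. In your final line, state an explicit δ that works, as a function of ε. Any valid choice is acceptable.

Fix ε > 0. We seek δ > 0 with 0 < |u − 7| < δ ⇒ |u² − 49| < ε.
Factor: u² − 49 = (u − 7)(u + 7), so |u² − 49| = |u − 7|·|u + 7|.
Impose δ ≤ 2 so that |u| < 9; then |u + 7| ≤ 16.
Hence |u² − 49| ≤ 16|u − 7|, which is < ε once |u − 7| < ε/16.
Take δ = min(2, ε/16). If 0 < |u − 7| < δ then both bounds hold and |u² − 49| ≤ 16|u − 7| < 16·(ε/16) = ε.

δ = min(2, ε/16)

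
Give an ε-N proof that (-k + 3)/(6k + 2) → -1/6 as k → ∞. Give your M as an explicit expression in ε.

M = (5/9)/ε

Fix ε > 0. For k ≥ 1, |(-k + 3)/(6k + 2) + 1/6| = |20|/(6(6k + 2)) = 20/(6(6k + 2)).
Since 6k + 2 ≥ 6k for k ≥ 1, this is ≤ 20/(6·6k) = (5/9)/k.
So |(-k + 3)/(6k + 2) + 1/6| < ε whenever k > (5/9)/ε.
Take M = (5/9)/ε. If k > M then |(-k + 3)/(6k + 2) + 1/6| ≤ (5/9)/k < ε.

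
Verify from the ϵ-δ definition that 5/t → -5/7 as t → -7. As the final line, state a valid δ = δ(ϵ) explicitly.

δ = min(7/2, (49/10)ϵ)

Let ϵ > 0. We seek δ > 0 such that 0 < |t + 7| < δ implies |5/t + 5/7| < ϵ.
|5/t + 5/7| = 5·|-7 − t|/(7·|t|) = 5|t + 7|/(7|t|).
Restrict δ ≤ 7/2. Then |t + 7| < 7/2 gives |t| > 7/2, so 7|t| > 49/2.
Then |5/t + 5/7| < 5|t + 7|/(49/2), which is < ϵ when |t + 7| < (49/10)ϵ.
Take δ = min(7/2, (49/10)ϵ). Then 0 < |t + 7| < δ gives both |t + 7| < 7/2 and |t + 7| < (49/10)ϵ, so |5/t + 5/7| < ϵ.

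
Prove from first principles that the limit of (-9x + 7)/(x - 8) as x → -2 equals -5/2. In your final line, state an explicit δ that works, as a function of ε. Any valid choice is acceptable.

δ = min(5, (10/13)ε)

Let ε > 0. We want δ > 0 with 0 < |x + 2| < δ ⇒ |(-9x + 7)/(x - 8) + 5/2| < ε.
Combining over a common denominator, (-9x + 7)/(x - 8) + 5/2 = [(-9x + 7)·(-10) − 25·(x - 8)] / [(-10)·(x - 8)] = 65(x + 2) / ((-10)(x - 8)).
So |(-9x + 7)/(x - 8) + 5/2| = 65|x + 2| / (10·|x − 8|).
Restrict δ ≤ 5. Then |x + 2| < 5 gives |x − 8| = |(x + 2) + (-10)| ≥ 10 − 5 = 5.
Hence |(-9x + 7)/(x - 8) + 5/2| < 65|x + 2|/(10·5) = (13/10)|x + 2|, which is < ε once |x + 2| < (10/13)ε.
Take δ = min(5, (10/13)ε). Then 0 < |x + 2| < δ forces both bounds, so |(-9x + 7)/(x - 8) + 5/2| < ε.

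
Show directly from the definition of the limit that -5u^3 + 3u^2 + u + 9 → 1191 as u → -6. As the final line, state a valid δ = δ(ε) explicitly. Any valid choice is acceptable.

Fix ε > 0. We want δ > 0 such that 0 < |u + 6| < δ implies |(-5u^3 + 3u^2 + u + 9) − 1191| < ε.
(-5u^3 + 3u^2 + u + 9) − 1191 = -5u^3 + 3u^2 + u - 1182 = (u + 6)(-5u^2 + 33u - 197).
So |(-5u^3 + 3u^2 + u + 9) − 1191| = |u + 6|·|-5u^2 + 33u - 197|.
Require δ ≤ 1. Then |u + 6| < 1 gives |u| < 7, and by the triangle inequality |-5u^2 + 33u - 197| ≤ 5·7^2 + 33·7 + 197 = 673.
Hence |(-5u^3 + 3u^2 + u + 9) − 1191| ≤ 673|u + 6| < ε provided |u + 6| < ε/673.
Take δ = min(1, ε/673). Then 0 < |u + 6| < δ gives both |u + 6| < 1 and |u + 6| < ε/673, so |(-5u^3 + 3u^2 + u + 9) − 1191| < ε.

δ = min(1, ε/673)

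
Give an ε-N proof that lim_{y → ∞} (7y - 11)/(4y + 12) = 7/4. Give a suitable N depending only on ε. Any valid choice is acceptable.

Suppose ε > 0. We seek N > 0 such that y > N implies |(7y - 11)/(4y + 12) − (7/4)| < ε.
(7y - 11)/(4y + 12) − (7/4) = (4(7y - 11) − 7(4y + 12)) / (4(4y + 12)) = -128/(4(4y + 12)).
For y > 0 we have 4y + 12 > 4y, so |(7y - 11)/(4y + 12) − (7/4)| = 128/(4(4y + 12)) < 128/(4·4y) = 8/y.
Thus |(7y - 11)/(4y + 12) − (7/4)| < ε whenever y > 8/ε.
Take N = 8/ε. If y > N then |(7y - 11)/(4y + 12) − (7/4)| < 8/y < ε.

N = 8/ε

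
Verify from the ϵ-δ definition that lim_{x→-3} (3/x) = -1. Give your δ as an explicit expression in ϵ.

Suppose ϵ > 0. We seek δ > 0 such that 0 < |x + 3| < δ implies |3/x + 1| < ϵ.
|3/x + 1| = 3·|-3 − x|/(3·|x|) = 3|x + 3|/(3|x|).
Require δ ≤ 3/2 so that |x| > 3 − 3/2 = 3/2, hence 3|x| > 9/2.
Then |3/x + 1| < 3|x + 3|/(9/2), which is < ϵ when |x + 3| < (3/2)ϵ.
Take δ = min(3/2, (3/2)ϵ). Then 0 < |x + 3| < δ gives both |x + 3| < 3/2 and |x + 3| < (3/2)ϵ, so |3/x + 1| < ϵ.

δ = min(3/2, (3/2)ϵ)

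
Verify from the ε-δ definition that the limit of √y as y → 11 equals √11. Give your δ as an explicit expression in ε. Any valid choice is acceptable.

Let ε > 0 be given. We want δ > 0 such that 0 < |y − 11| < δ implies |√y − √11| < ε.
Multiplying by the conjugate, |√y − √11| = |y − 11|/(√y + √11).
Restrict δ ≤ 11 so that |y − 11| < 11 forces y > 0, and then √y + √11 > √11.
Hence |√y − √11| < |y − 11|/√11, which is < ε once |y − 11| < √11·ε.
Take δ = min(11, √11·ε). If 0 < |y − 11| < δ then y > 0 and |√y − √11| < |y − 11|/√11 < ε.

δ = min(11, √11·ε)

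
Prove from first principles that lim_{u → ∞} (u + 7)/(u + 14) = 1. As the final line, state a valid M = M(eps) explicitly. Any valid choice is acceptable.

M = 7/eps

Let eps > 0 be given. We seek M > 0 such that u > M implies |(u + 7)/(u + 14) − 1| < eps.
(u + 7)/(u + 14) − 1 = ((u + 7) − (u + 14)) / ((u + 14)) = -7/((u + 14)).
For u > 0 we have u + 14 > u, so |(u + 7)/(u + 14) − 1| = 7/((u + 14)) < 7/(u) = 7/u.
Thus |(u + 7)/(u + 14) − 1| < eps whenever u > 7/eps.
Take M = 7/eps. If u > M then |(u + 7)/(u + 14) − 1| < 7/u < eps.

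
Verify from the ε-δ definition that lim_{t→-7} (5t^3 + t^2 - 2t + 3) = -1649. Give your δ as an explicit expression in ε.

δ = min(1, ε/828)

Suppose ε > 0. We want δ > 0 such that 0 < |t + 7| < δ implies |(5t^3 + t^2 - 2t + 3) + 1649| < ε.
(5t^3 + t^2 - 2t + 3) + 1649 = 5t^3 + t^2 - 2t + 1652 = (t + 7)(5t^2 - 34t + 236).
So |(5t^3 + t^2 - 2t + 3) + 1649| = |t + 7|·|5t^2 - 34t + 236|.
Assume first that |t + 7| < 1, so |t| < 8. Then |5t^2 - 34t + 236| ≤ 5·8^2 + 34·8 + 236 = 828.
Hence |(5t^3 + t^2 - 2t + 3) + 1649| ≤ 828|t + 7| < ε provided |t + 7| < ε/828.
Choosing δ = min(1, ε/828) ensures both conditions, hence |(5t^3 + t^2 - 2t + 3) + 1649| < ε.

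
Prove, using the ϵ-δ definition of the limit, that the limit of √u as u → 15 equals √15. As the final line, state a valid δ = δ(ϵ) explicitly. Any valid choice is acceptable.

δ = min(15, √15·ϵ)

Let ϵ > 0 be given. We want δ > 0 such that 0 < |u − 15| < δ implies |√u − √15| < ϵ.
Rationalise: √u − √15 = (u − 15)/(√u + √15), so |√u − √15| = |u − 15|/(√u + √15).
Restrict δ ≤ 15 so that |u − 15| < 15 forces u > 0, and then √u + √15 > √15.
Hence |√u − √15| < |u − 15|/√15, which is < ϵ once |u − 15| < √15·ϵ.
Take δ = min(15, √15·ϵ). If 0 < |u − 15| < δ then u > 0 and |√u − √15| < |u − 15|/√15 < ϵ.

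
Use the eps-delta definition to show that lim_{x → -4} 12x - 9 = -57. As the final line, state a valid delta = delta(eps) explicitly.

Let eps > 0 be given. We need delta > 0 so that 0 < |x + 4| < delta implies |(12x - 9) + 57| < eps.
|(12x - 9) + 57| = |12x + 48| = 12|x + 4|.
Thus it suffices that |x + 4| < eps/12.
Take delta = eps/12. If 0 < |x + 4| < delta then |(12x - 9) + 57| = 12|x + 4| < 12·(eps/12) = eps.

delta = eps/12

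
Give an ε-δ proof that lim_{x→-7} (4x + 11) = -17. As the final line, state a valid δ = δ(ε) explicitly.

δ = ε/4

Let ε > 0 be given. We need δ > 0 so that 0 < |x + 7| < δ implies |(4x + 11) + 17| < ε.
Since (4x + 11) + 17 = 4(x + 7), we have |(4x + 11) + 17| = 4|x + 7|.
So 4|x + 7| < ε exactly when |x + 7| < ε/4.
Choosing δ = ε/4 gives |(4x + 11) + 17| = 4|x + 7| < ε whenever |x + 7| < δ.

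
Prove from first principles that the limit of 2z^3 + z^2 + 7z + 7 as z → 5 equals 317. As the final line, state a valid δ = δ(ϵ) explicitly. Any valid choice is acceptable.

Let ϵ > 0. We want δ > 0 such that 0 < |z − 5| < δ implies |(2z^3 + z^2 + 7z + 7) − 317| < ϵ.
(2z^3 + z^2 + 7z + 7) − 317 = 2z^3 + z^2 + 7z - 310 = (z − 5)(2z^2 + 11z + 62).
So |(2z^3 + z^2 + 7z + 7) − 317| = |z − 5|·|2z^2 + 11z + 62|.
Assume first that |z − 5| < 1, so |z| < 6. Then |2z^2 + 11z + 62| ≤ 2·6^2 + 11·6 + 62 = 200.
Hence |(2z^3 + z^2 + 7z + 7) − 317| ≤ 200|z − 5| < ϵ provided |z − 5| < ϵ/200.
Choosing δ = min(1, ϵ/200) ensures both conditions, hence |(2z^3 + z^2 + 7z + 7) − 317| < ϵ.

δ = min(1, ϵ/200)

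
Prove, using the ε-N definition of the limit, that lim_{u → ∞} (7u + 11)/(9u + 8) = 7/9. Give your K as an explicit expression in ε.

K = (43/81)/ε

Let ε > 0 be given. We seek K > 0 such that u > K implies |(7u + 11)/(9u + 8) − (7/9)| < ε.
(7u + 11)/(9u + 8) − (7/9) = (9(7u + 11) − 7(9u + 8)) / (9(9u + 8)) = 43/(9(9u + 8)).
For u > 0 we have 9u + 8 > 9u, so |(7u + 11)/(9u + 8) − (7/9)| = 43/(9(9u + 8)) < 43/(9·9u) = (43/81)/u.
Thus |(7u + 11)/(9u + 8) − (7/9)| < ε whenever u > (43/81)/ε.
Take K = (43/81)/ε. If u > K then |(7u + 11)/(9u + 8) − (7/9)| < (43/81)/u < ε.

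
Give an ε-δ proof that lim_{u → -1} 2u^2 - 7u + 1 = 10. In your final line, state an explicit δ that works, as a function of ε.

δ = min(2, ε/15)

Fix ε > 0. We want δ > 0 such that 0 < |u + 1| < δ implies |(2u^2 - 7u + 1) − 10| < ε.
(2u^2 - 7u + 1) − 10 = 2u^2 - 7u - 9 = (u + 1)(2u - 9).
So |(2u^2 - 7u + 1) − 10| = |u + 1|·|2u - 9|.
Assume first that |u + 1| < 2, so |u| < 3. Then |2u - 9| ≤ 2·3 + 9 = 15.
Hence |(2u^2 - 7u + 1) − 10| ≤ 15|u + 1| < ε provided |u + 1| < ε/15.
Choosing δ = min(2, ε/15) ensures both conditions, hence |(2u^2 - 7u + 1) − 10| < ε.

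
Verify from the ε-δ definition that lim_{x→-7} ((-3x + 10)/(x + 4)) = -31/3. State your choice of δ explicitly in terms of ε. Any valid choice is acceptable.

δ = min(3/2, (9/44)ε)

Let ε > 0. We want δ > 0 with 0 < |x + 7| < δ ⇒ |(-3x + 10)/(x + 4) + 31/3| < ε.
Combining over a common denominator, (-3x + 10)/(x + 4) + 31/3 = [(-3x + 10)·(-3) − 31·(x + 4)] / [(-3)·(x + 4)] = -22(x + 7) / ((-3)(x + 4)).
So |(-3x + 10)/(x + 4) + 31/3| = 22|x + 7| / (3·|x + 4|).
Require δ ≤ 3/2, so |x + 4| ≥ |-3| − |x + 7| > 3 − 3/2 = 3/2.
Hence |(-3x + 10)/(x + 4) + 31/3| < 22|x + 7|/(3·(3/2)) = (44/9)|x + 7|, which is < ε once |x + 7| < (9/44)ε.
Take δ = min(3/2, (9/44)ε). Then 0 < |x + 7| < δ forces both bounds, so |(-3x + 10)/(x + 4) + 31/3| < ε.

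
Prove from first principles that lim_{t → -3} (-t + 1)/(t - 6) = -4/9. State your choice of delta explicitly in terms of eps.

Fix eps > 0. We want delta > 0 with 0 < |t + 3| < delta ⇒ |(-t + 1)/(t - 6) + 4/9| < eps.
Combining over a common denominator, (-t + 1)/(t - 6) + 4/9 = [(-t + 1)·(-9) − 4·(t - 6)] / [(-9)·(t - 6)] = 5(t + 3) / ((-9)(t - 6)).
So |(-t + 1)/(t - 6) + 4/9| = 5|t + 3| / (9·|t − 6|).
Require delta ≤ 9/2, so |t − 6| ≥ |-9| − |t + 3| > 9 − 9/2 = 9/2.
Hence |(-t + 1)/(t - 6) + 4/9| < 5|t + 3|/(9·(9/2)) = (10/81)|t + 3|, which is < eps once |t + 3| < (81/10)eps.
Take delta = min(9/2, (81/10)eps). Then 0 < |t + 3| < delta forces both bounds, so |(-t + 1)/(t - 6) + 4/9| < eps.

delta = min(9/2, (81/10)eps)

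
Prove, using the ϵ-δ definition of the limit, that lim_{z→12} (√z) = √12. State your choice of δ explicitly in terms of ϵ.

δ = min(12, √12·ϵ)

Let ϵ > 0 be given. We want δ > 0 such that 0 < |z − 12| < δ implies |√z − √12| < ϵ.
Rationalise: √z − √12 = (z − 12)/(√z + √12), so |√z − √12| = |z − 12|/(√z + √12).
Restrict δ ≤ 12 so that |z − 12| < 12 forces z > 0, and then √z + √12 > √12.
Hence |√z − √12| < |z − 12|/√12, which is < ϵ once |z − 12| < √12·ϵ.
Take δ = min(12, √12·ϵ). If 0 < |z − 12| < δ then z > 0 and |√z − √12| < |z − 12|/√12 < ϵ.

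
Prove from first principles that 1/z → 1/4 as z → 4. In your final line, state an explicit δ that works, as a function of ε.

Let ε > 0. We seek δ > 0 such that 0 < |z − 4| < δ implies |1/z − (1/4)| < ε.
|1/z − (1/4)| = |4 − z|/(4·|z|) = |z − 4|/(4|z|).
Restrict δ ≤ 2. Then |z − 4| < 2 gives |z| > 2, so 4|z| > 8.
Then |1/z − (1/4)| < |z − 4|/8, which is < ε when |z − 4| < 8ε.
Take δ = min(2, 8ε). Then 0 < |z − 4| < δ gives both |z − 4| < 2 and |z − 4| < 8ε, so |1/z − (1/4)| < ε.

δ = min(2, 8ε)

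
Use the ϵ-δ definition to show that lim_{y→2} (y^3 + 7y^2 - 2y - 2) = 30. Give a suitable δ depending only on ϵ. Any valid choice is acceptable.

Let ϵ > 0 be given. We want δ > 0 such that 0 < |y − 2| < δ implies |(y^3 + 7y^2 - 2y - 2) − 30| < ϵ.
(y^3 + 7y^2 - 2y - 2) − 30 = y^3 + 7y^2 - 2y - 32 = (y − 2)(y^2 + 9y + 16).
So |(y^3 + 7y^2 - 2y - 2) − 30| = |y − 2|·|y^2 + 9y + 16|.
Require δ ≤ 1. Then |y − 2| < 1 gives |y| < 3, and by the triangle inequality |y^2 + 9y + 16| ≤ 3^2 + 9·3 + 16 = 52.
Hence |(y^3 + 7y^2 - 2y - 2) − 30| ≤ 52|y − 2| < ϵ provided |y − 2| < ϵ/52.
Choosing δ = min(1, ϵ/52) ensures both conditions, hence |(y^3 + 7y^2 - 2y - 2) − 30| < ϵ.

δ = min(1, ϵ/52)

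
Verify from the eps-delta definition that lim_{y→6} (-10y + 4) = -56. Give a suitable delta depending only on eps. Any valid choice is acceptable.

delta = eps/10

Suppose eps > 0. We need delta > 0 so that 0 < |y − 6| < delta implies |(-10y + 4) + 56| < eps.
Since (-10y + 4) + 56 = -10(y − 6), we have |(-10y + 4) + 56| = 10|y − 6|.
So 10|y − 6| < eps exactly when |y − 6| < eps/10.
Take delta = eps/10. If 0 < |y − 6| < delta then |(-10y + 4) + 56| = 10|y − 6| < 10·(eps/10) = eps.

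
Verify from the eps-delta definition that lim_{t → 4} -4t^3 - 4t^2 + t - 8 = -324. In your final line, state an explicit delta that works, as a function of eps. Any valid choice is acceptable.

Let eps > 0. We want delta > 0 such that 0 < |t − 4| < delta implies |(-4t^3 - 4t^2 + t - 8) + 324| < eps.
(-4t^3 - 4t^2 + t - 8) + 324 = -4t^3 - 4t^2 + t + 316 = (t − 4)(-4t^2 - 20t - 79).
So |(-4t^3 - 4t^2 + t - 8) + 324| = |t − 4|·|-4t^2 - 20t - 79|.
Require delta ≤ 1. Then |t − 4| < 1 gives |t| < 5, and by the triangle inequality |-4t^2 - 20t - 79| ≤ 4·5^2 + 20·5 + 79 = 279.
Hence |(-4t^3 - 4t^2 + t - 8) + 324| ≤ 279|t − 4| < eps provided |t − 4| < eps/279.
Choosing delta = min(1, eps/279) ensures both conditions, hence |(-4t^3 - 4t^2 + t - 8) + 324| < eps.

delta = min(1, eps/279)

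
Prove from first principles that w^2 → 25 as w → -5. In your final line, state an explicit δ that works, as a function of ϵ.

δ = min(1, ϵ/11)

Suppose ϵ > 0. We seek δ > 0 with 0 < |w + 5| < δ ⇒ |w^2 − 25| < ϵ.
Factor: w^2 − 25 = (w + 5)(w - 5), so |w^2 − 25| = |w + 5|·|w - 5|.
Restrict δ ≤ 1. Then |w + 5| < 1 gives |w| < 6, so by the triangle inequality |w - 5| ≤ 6 + 5 = 11.
Hence |w^2 − 25| ≤ 11|w + 5|, which is < ϵ once |w + 5| < ϵ/11.
Take δ = min(1, ϵ/11). If 0 < |w + 5| < δ then both bounds hold and |w^2 − 25| ≤ 11|w + 5| < 11·(ϵ/11) = ϵ.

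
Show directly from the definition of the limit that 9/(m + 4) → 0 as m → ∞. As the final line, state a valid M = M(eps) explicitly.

M = 9/eps

Let eps > 0. For m ≥ 1, |9/(m + 4) − 0| = 9/(m + 4) ≤ 9/m.
We need 9/m < eps, i.e. m > 9/eps.
Take M = 9/eps. If m > M then |9/(m + 4)| ≤ 9/m < eps.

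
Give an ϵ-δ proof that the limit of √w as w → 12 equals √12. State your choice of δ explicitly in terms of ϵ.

Fix ϵ > 0. We want δ > 0 such that 0 < |w − 12| < δ implies |√w − √12| < ϵ.
Multiplying by the conjugate, |√w − √12| = |w − 12|/(√w + √12).
Restrict δ ≤ 12 so that |w − 12| < 12 forces w > 0, and then √w + √12 > √12.
Hence |√w − √12| < |w − 12|/√12, which is < ϵ once |w − 12| < √12·ϵ.
Take δ = min(12, √12·ϵ). If 0 < |w − 12| < δ then w > 0 and |√w − √12| < |w − 12|/√12 < ϵ.

δ = min(12, √12·ϵ)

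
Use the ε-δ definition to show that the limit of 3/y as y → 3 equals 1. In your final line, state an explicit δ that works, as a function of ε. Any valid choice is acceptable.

δ = min(3/2, (3/2)ε)

Let ε > 0. We seek δ > 0 such that 0 < |y − 3| < δ implies |3/y − 1| < ε.
|3/y − 1| = 3·|3 − y|/(3·|y|) = 3|y − 3|/(3|y|).
Restrict δ ≤ 3/2. Then |y − 3| < 3/2 gives |y| > 3/2, so 3|y| > 9/2.
Then |3/y − 1| < 3|y − 3|/(9/2), which is < ε when |y − 3| < (3/2)ε.
Take δ = min(3/2, (3/2)ε). Then 0 < |y − 3| < δ gives both |y − 3| < 3/2 and |y − 3| < (3/2)ε, so |3/y − 1| < ε.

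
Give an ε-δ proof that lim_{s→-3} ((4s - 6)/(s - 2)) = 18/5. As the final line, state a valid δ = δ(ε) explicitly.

δ = min(5/2, (25/4)ε)

Suppose ε > 0. We want δ > 0 with 0 < |s + 3| < δ ⇒ |(4s - 6)/(s - 2) − (18/5)| < ε.
Combining over a common denominator, (4s - 6)/(s - 2) − (18/5) = [(4s - 6)·(-5) − (-18)·(s - 2)] / [(-5)·(s - 2)] = -2(s + 3) / ((-5)(s - 2)).
So |(4s - 6)/(s - 2) − (18/5)| = 2|s + 3| / (5·|s − 2|).
Require δ ≤ 5/2, so |s − 2| ≥ |-5| − |s + 3| > 5 − 5/2 = 5/2.
Hence |(4s - 6)/(s - 2) − (18/5)| < 2|s + 3|/(5·(5/2)) = (4/25)|s + 3|, which is < ε once |s + 3| < (25/4)ε.
Take δ = min(5/2, (25/4)ε). Then 0 < |s + 3| < δ forces both bounds, so |(4s - 6)/(s - 2) − (18/5)| < ε.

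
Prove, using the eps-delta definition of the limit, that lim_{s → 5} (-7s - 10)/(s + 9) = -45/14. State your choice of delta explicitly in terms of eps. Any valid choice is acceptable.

delta = min(7, (98/53)eps)

Let eps > 0. We want delta > 0 with 0 < |s − 5| < delta ⇒ |(-7s - 10)/(s + 9) + 45/14| < eps.
Combining over a common denominator, (-7s - 10)/(s + 9) + 45/14 = [(-7s - 10)·14 − (-45)·(s + 9)] / [14·(s + 9)] = -53(s − 5) / (14(s + 9)).
So |(-7s - 10)/(s + 9) + 45/14| = 53|s − 5| / (14·|s + 9|).
Require delta ≤ 7, so |s + 9| ≥ |14| − |s − 5| > 14 − 7 = 7.
Hence |(-7s - 10)/(s + 9) + 45/14| < 53|s − 5|/(14·7) = (53/98)|s − 5|, which is < eps once |s − 5| < (98/53)eps.
Take delta = min(7, (98/53)eps). Then 0 < |s − 5| < delta forces both bounds, so |(-7s - 10)/(s + 9) + 45/14| < eps.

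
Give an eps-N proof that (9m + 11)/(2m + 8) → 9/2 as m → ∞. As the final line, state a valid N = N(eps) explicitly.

Suppose eps > 0. For m ≥ 1, |(9m + 11)/(2m + 8) − (9/2)| = |-50|/(2(2m + 8)) = 50/(2(2m + 8)).
Since 2m + 8 ≥ 2m for m ≥ 1, this is ≤ 50/(2·2m) = (25/2)/m.
So |(9m + 11)/(2m + 8) − (9/2)| < eps whenever m > (25/2)/eps.
Take N = (25/2)/eps. If m > N then |(9m + 11)/(2m + 8) − (9/2)| ≤ (25/2)/m < eps.

N = (25/2)/eps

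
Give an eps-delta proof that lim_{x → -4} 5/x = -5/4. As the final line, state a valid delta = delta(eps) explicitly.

Suppose eps > 0. We seek delta > 0 such that 0 < |x + 4| < delta implies |5/x + 5/4| < eps.
|5/x + 5/4| = 5·|-4 − x|/(4·|x|) = 5|x + 4|/(4|x|).
Restrict delta ≤ 2. Then |x + 4| < 2 gives |x| > 2, so 4|x| > 8.
Then |5/x + 5/4| < 5|x + 4|/8, which is < eps when |x + 4| < (8/5)eps.
Take delta = min(2, (8/5)eps). Then 0 < |x + 4| < delta gives both |x + 4| < 2 and |x + 4| < (8/5)eps, so |5/x + 5/4| < eps.

delta = min(2, (8/5)eps)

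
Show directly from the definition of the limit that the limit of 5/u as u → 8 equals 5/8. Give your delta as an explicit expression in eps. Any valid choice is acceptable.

Fix eps > 0. We seek delta > 0 such that 0 < |u − 8| < delta implies |5/u − (5/8)| < eps.
|5/u − (5/8)| = 5·|8 − u|/(8·|u|) = 5|u − 8|/(8|u|).
Require delta ≤ 4 so that |u| > 8 − 4 = 4, hence 8|u| > 32.
Then |5/u − (5/8)| < 5|u − 8|/32, which is < eps when |u − 8| < (32/5)eps.
Take delta = min(4, (32/5)eps). Then 0 < |u − 8| < delta gives both |u − 8| < 4 and |u − 8| < (32/5)eps, so |5/u − (5/8)| < eps.

delta = min(4, (32/5)eps)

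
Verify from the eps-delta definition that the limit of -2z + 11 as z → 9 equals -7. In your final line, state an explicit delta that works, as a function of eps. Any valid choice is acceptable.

delta = eps/2

Suppose eps > 0. We need delta > 0 so that 0 < |z − 9| < delta implies |(-2z + 11) + 7| < eps.
|(-2z + 11) + 7| = |-2z + 18| = 2|z − 9|.
So 2|z − 9| < eps exactly when |z − 9| < eps/2.
Choosing delta = eps/2 gives |(-2z + 11) + 7| = 2|z − 9| < eps whenever |z − 9| < delta.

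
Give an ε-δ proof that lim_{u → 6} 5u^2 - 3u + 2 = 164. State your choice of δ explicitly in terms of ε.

δ = min(2, ε/67)

Fix ε > 0. We want δ > 0 such that 0 < |u − 6| < δ implies |(5u^2 - 3u + 2) − 164| < ε.
(5u^2 - 3u + 2) − 164 = 5u^2 - 3u - 162 = (u − 6)(5u + 27).
So |(5u^2 - 3u + 2) − 164| = |u − 6|·|5u + 27|.
Assume first that |u − 6| < 2, so |u| < 8. Then |5u + 27| ≤ 5·8 + 27 = 67.
Hence |(5u^2 - 3u + 2) − 164| ≤ 67|u − 6| < ε provided |u − 6| < ε/67.
Choosing δ = min(2, ε/67) ensures both conditions, hence |(5u^2 - 3u + 2) − 164| < ε.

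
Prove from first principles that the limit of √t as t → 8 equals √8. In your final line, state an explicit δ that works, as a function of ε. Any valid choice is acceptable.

δ = min(8, √8·ε)

Fix ε > 0. We want δ > 0 such that 0 < |t − 8| < δ implies |√t − √8| < ε.
Rationalise: √t − √8 = (t − 8)/(√t + √8), so |√t − √8| = |t − 8|/(√t + √8).
Restrict δ ≤ 8 so that |t − 8| < 8 forces t > 0, and then √t + √8 > √8.
Hence |√t − √8| < |t − 8|/√8, which is < ε once |t − 8| < √8·ε.
Take δ = min(8, √8·ε). If 0 < |t − 8| < δ then t > 0 and |√t − √8| < |t − 8|/√8 < ε.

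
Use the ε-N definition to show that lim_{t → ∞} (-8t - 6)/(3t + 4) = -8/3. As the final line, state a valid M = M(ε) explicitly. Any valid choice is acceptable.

M = (14/9)/ε

Let ε > 0. We seek M > 0 such that t > M implies |(-8t - 6)/(3t + 4) + 8/3| < ε.
(-8t - 6)/(3t + 4) + 8/3 = (3(-8t - 6) − (-8)(3t + 4)) / (3(3t + 4)) = 14/(3(3t + 4)).
For t > 0 we have 3t + 4 > 3t, so |(-8t - 6)/(3t + 4) + 8/3| = 14/(3(3t + 4)) < 14/(3·3t) = (14/9)/t.
Thus |(-8t - 6)/(3t + 4) + 8/3| < ε whenever t > (14/9)/ε.
Take M = (14/9)/ε. If t > M then |(-8t - 6)/(3t + 4) + 8/3| < (14/9)/t < ε.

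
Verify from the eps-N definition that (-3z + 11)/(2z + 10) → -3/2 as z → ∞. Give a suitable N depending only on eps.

N = 13/eps

Fix eps > 0. We seek N > 0 such that z > N implies |(-3z + 11)/(2z + 10) + 3/2| < eps.
(-3z + 11)/(2z + 10) + 3/2 = (2(-3z + 11) − (-3)(2z + 10)) / (2(2z + 10)) = 52/(2(2z + 10)).
For z > 0 we have 2z + 10 > 2z, so |(-3z + 11)/(2z + 10) + 3/2| = 52/(2(2z + 10)) < 52/(2·2z) = 13/z.
Thus |(-3z + 11)/(2z + 10) + 3/2| < eps whenever z > 13/eps.
Take N = 13/eps. If z > N then |(-3z + 11)/(2z + 10) + 3/2| < 13/z < eps.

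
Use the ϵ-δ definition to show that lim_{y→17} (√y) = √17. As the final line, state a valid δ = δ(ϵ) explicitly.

δ = min(17, √17·ϵ)

Let ϵ > 0. We want δ > 0 such that 0 < |y − 17| < δ implies |√y − √17| < ϵ.
Multiplying by the conjugate, |√y − √17| = |y − 17|/(√y + √17).
Restrict δ ≤ 17 so that |y − 17| < 17 forces y > 0, and then √y + √17 > √17.
Hence |√y − √17| < |y − 17|/√17, which is < ϵ once |y − 17| < √17·ϵ.
Take δ = min(17, √17·ϵ). If 0 < |y − 17| < δ then y > 0 and |√y − √17| < |y − 17|/√17 < ϵ.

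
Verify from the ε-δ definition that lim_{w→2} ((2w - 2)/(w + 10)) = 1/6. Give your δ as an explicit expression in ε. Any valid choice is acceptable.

δ = min(6, (36/11)ε)

Suppose ε > 0. We want δ > 0 with 0 < |w − 2| < δ ⇒ |(2w - 2)/(w + 10) − (1/6)| < ε.
Combining over a common denominator, (2w - 2)/(w + 10) − (1/6) = [(2w - 2)·12 − 2·(w + 10)] / [12·(w + 10)] = 22(w − 2) / (12(w + 10)).
So |(2w - 2)/(w + 10) − (1/6)| = 22|w − 2| / (12·|w + 10|).
Restrict δ ≤ 6. Then |w − 2| < 6 gives |w + 10| = |(w − 2) + 12| ≥ 12 − 6 = 6.
Hence |(2w - 2)/(w + 10) − (1/6)| < 22|w − 2|/(12·6) = (11/36)|w − 2|, which is < ε once |w − 2| < (36/11)ε.
Take δ = min(6, (36/11)ε). Then 0 < |w − 2| < δ forces both bounds, so |(2w - 2)/(w + 10) − (1/6)| < ε.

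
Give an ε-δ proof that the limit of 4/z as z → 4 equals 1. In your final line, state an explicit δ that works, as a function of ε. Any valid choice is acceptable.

Let ε > 0 be given. We seek δ > 0 such that 0 < |z − 4| < δ implies |4/z − 1| < ε.
|4/z − 1| = 4·|4 − z|/(4·|z|) = 4|z − 4|/(4|z|).
Restrict δ ≤ 2. Then |z − 4| < 2 gives |z| > 2, so 4|z| > 8.
Then |4/z − 1| < 4|z − 4|/8, which is < ε when |z − 4| < 2ε.
Take δ = min(2, 2ε). Then 0 < |z − 4| < δ gives both |z − 4| < 2 and |z − 4| < 2ε, so |4/z − 1| < ε.

δ = min(2, 2ε)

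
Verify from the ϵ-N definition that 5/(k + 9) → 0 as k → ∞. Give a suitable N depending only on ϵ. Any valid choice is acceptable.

Suppose ϵ > 0. For k ≥ 1, |5/(k + 9) − 0| = 5/(k + 9) ≤ 5/k.
We need 5/k < ϵ, i.e. k > 5/ϵ.
Take N = 5/ϵ. If k > N then |5/(k + 9)| ≤ 5/k < ϵ.

N = 5/ϵ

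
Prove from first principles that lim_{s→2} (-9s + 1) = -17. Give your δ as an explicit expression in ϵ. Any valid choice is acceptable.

δ = ϵ/9

Let ϵ > 0. We need δ > 0 so that 0 < |s − 2| < δ implies |(-9s + 1) + 17| < ϵ.
Since (-9s + 1) + 17 = -9(s − 2), we have |(-9s + 1) + 17| = 9|s − 2|.
Thus it suffices that |s − 2| < ϵ/9.
Choosing δ = ϵ/9 gives |(-9s + 1) + 17| = 9|s − 2| < ϵ whenever |s − 2| < δ.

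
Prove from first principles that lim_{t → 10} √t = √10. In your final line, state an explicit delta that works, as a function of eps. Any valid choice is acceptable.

delta = min(10, √10·eps)

Suppose eps > 0. We want delta > 0 such that 0 < |t − 10| < delta implies |√t − √10| < eps.
Rationalise: √t − √10 = (t − 10)/(√t + √10), so |√t − √10| = |t − 10|/(√t + √10).
Restrict delta ≤ 10 so that |t − 10| < 10 forces t > 0, and then √t + √10 > √10.
Hence |√t − √10| < |t − 10|/√10, which is < eps once |t − 10| < √10·eps.
Take delta = min(10, √10·eps). If 0 < |t − 10| < delta then t > 0 and |√t − √10| < |t − 10|/√10 < eps.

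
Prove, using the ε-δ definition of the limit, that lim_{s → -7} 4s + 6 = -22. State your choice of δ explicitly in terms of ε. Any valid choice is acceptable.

Fix ε > 0. We need δ > 0 so that 0 < |s + 7| < δ implies |(4s + 6) + 22| < ε.
|(4s + 6) + 22| = |4s + 28| = 4|s + 7|.
Thus it suffices that |s + 7| < ε/4.
Choosing δ = ε/4 gives |(4s + 6) + 22| = 4|s + 7| < ε whenever |s + 7| < δ.

δ = ε/4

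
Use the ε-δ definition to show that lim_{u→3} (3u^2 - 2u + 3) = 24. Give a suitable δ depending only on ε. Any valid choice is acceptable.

δ = min(1, ε/19)

Suppose ε > 0. We want δ > 0 such that 0 < |u − 3| < δ implies |(3u^2 - 2u + 3) − 24| < ε.
(3u^2 - 2u + 3) − 24 = 3u^2 - 2u - 21 = (u − 3)(3u + 7).
So |(3u^2 - 2u + 3) − 24| = |u − 3|·|3u + 7|.
Require δ ≤ 1. Then |u − 3| < 1 gives |u| < 4, and by the triangle inequality |3u + 7| ≤ 3·4 + 7 = 19.
Hence |(3u^2 - 2u + 3) − 24| ≤ 19|u − 3| < ε provided |u − 3| < ε/19.
Take δ = min(1, ε/19). Then 0 < |u − 3| < δ gives both |u − 3| < 1 and |u − 3| < ε/19, so |(3u^2 - 2u + 3) − 24| < ε.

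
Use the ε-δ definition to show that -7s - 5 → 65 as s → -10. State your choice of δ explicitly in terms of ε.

Fix ε > 0. We need δ > 0 so that 0 < |s + 10| < δ implies |(-7s - 5) − 65| < ε.
Since (-7s - 5) − 65 = -7(s + 10), we have |(-7s - 5) − 65| = 7|s + 10|.
Thus it suffices that |s + 10| < ε/7.
Choosing δ = ε/7 gives |(-7s - 5) − 65| = 7|s + 10| < ε whenever |s + 10| < δ.

δ = ε/7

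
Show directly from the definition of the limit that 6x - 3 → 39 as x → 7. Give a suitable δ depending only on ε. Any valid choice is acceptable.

δ = ε/6

Suppose ε > 0. We need δ > 0 so that 0 < |x − 7| < δ implies |(6x - 3) − 39| < ε.
Since (6x - 3) − 39 = 6(x − 7), we have |(6x - 3) − 39| = 6|x − 7|.
Thus it suffices that |x − 7| < ε/6.
Choosing δ = ε/6 gives |(6x - 3) − 39| = 6|x − 7| < ε whenever |x − 7| < δ.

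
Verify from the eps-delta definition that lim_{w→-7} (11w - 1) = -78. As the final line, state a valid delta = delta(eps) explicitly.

delta = eps/11

Let eps > 0. We need delta > 0 so that 0 < |w + 7| < delta implies |(11w - 1) + 78| < eps.
|(11w - 1) + 78| = |11w + 77| = 11|w + 7|.
Thus it suffices that |w + 7| < eps/11.
Choosing delta = eps/11 gives |(11w - 1) + 78| = 11|w + 7| < eps whenever |w + 7| < delta.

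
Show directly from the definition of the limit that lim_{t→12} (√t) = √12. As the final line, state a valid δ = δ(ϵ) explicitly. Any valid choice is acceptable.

δ = min(12, √12·ϵ)

Fix ϵ > 0. We want δ > 0 such that 0 < |t − 12| < δ implies |√t − √12| < ϵ.
Rationalise: √t − √12 = (t − 12)/(√t + √12), so |√t − √12| = |t − 12|/(√t + √12).
Restrict δ ≤ 12 so that |t − 12| < 12 forces t > 0, and then √t + √12 > √12.
Hence |√t − √12| < |t − 12|/√12, which is < ϵ once |t − 12| < √12·ϵ.
Take δ = min(12, √12·ϵ). If 0 < |t − 12| < δ then t > 0 and |√t − √12| < |t − 12|/√12 < ϵ.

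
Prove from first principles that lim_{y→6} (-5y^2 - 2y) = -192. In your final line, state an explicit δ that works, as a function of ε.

Let ε > 0 be given. We want δ > 0 such that 0 < |y − 6| < δ implies |(-5y^2 - 2y) + 192| < ε.
(-5y^2 - 2y) + 192 = -5y^2 - 2y + 192 = (y − 6)(-5y - 32).
So |(-5y^2 - 2y) + 192| = |y − 6|·|-5y - 32|.
Require δ ≤ 1. Then |y − 6| < 1 gives |y| < 7, and by the triangle inequality |-5y - 32| ≤ 5·7 + 32 = 67.
Hence |(-5y^2 - 2y) + 192| ≤ 67|y − 6| < ε provided |y − 6| < ε/67.
Take δ = min(1, ε/67). Then 0 < |y − 6| < δ gives both |y − 6| < 1 and |y − 6| < ε/67, so |(-5y^2 - 2y) + 192| < ε.

δ = min(1, ε/67)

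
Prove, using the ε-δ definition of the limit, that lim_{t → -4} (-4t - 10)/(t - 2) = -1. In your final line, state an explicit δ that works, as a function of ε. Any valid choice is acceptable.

δ = min(3, ε)

Suppose ε > 0. We want δ > 0 with 0 < |t + 4| < δ ⇒ |(-4t - 10)/(t - 2) + 1| < ε.
Combining over a common denominator, (-4t - 10)/(t - 2) + 1 = [(-4t - 10)·(-6) − 6·(t - 2)] / [(-6)·(t - 2)] = 18(t + 4) / ((-6)(t - 2)).
So |(-4t - 10)/(t - 2) + 1| = 18|t + 4| / (6·|t − 2|).
Require δ ≤ 3, so |t − 2| ≥ |-6| − |t + 4| > 6 − 3 = 3.
Hence |(-4t - 10)/(t - 2) + 1| < 18|t + 4|/(6·3) = |t + 4|, which is < ε once |t + 4| < ε.
Take δ = min(3, ε). Then 0 < |t + 4| < δ forces both bounds, so |(-4t - 10)/(t - 2) + 1| < ε.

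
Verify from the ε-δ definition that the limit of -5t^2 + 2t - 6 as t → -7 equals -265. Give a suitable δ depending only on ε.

δ = min(2, ε/82)

Let ε > 0. We want δ > 0 such that 0 < |t + 7| < δ implies |(-5t^2 + 2t - 6) + 265| < ε.
(-5t^2 + 2t - 6) + 265 = -5t^2 + 2t + 259 = (t + 7)(-5t + 37).
So |(-5t^2 + 2t - 6) + 265| = |t + 7|·|-5t + 37|.
Assume first that |t + 7| < 2, so |t| < 9. Then |-5t + 37| ≤ 5·9 + 37 = 82.
Hence |(-5t^2 + 2t - 6) + 265| ≤ 82|t + 7| < ε provided |t + 7| < ε/82.
Choosing δ = min(2, ε/82) ensures both conditions, hence |(-5t^2 + 2t - 6) + 265| < ε.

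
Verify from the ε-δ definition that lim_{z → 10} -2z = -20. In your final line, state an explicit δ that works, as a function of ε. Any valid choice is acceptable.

δ = ε/2

Let ε > 0. We need δ > 0 so that 0 < |z − 10| < δ implies |(-2z) + 20| < ε.
|(-2z) + 20| = |-2z + 20| = 2|z − 10|.
Thus it suffices that |z − 10| < ε/2.
Choosing δ = ε/2 gives |(-2z) + 20| = 2|z − 10| < ε whenever |z − 10| < δ.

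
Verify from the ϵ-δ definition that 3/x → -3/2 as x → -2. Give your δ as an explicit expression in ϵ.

δ = min(1, (2/3)ϵ)

Let ϵ > 0. We seek δ > 0 such that 0 < |x + 2| < δ implies |3/x + 3/2| < ϵ.
|3/x + 3/2| = 3·|-2 − x|/(2·|x|) = 3|x + 2|/(2|x|).
Require δ ≤ 1 so that |x| > 2 − 1 = 1, hence 2|x| > 2.
Then |3/x + 3/2| < 3|x + 2|/2, which is < ϵ when |x + 2| < (2/3)ϵ.
Take δ = min(1, (2/3)ϵ). Then 0 < |x + 2| < δ gives both |x + 2| < 1 and |x + 2| < (2/3)ϵ, so |3/x + 3/2| < ϵ.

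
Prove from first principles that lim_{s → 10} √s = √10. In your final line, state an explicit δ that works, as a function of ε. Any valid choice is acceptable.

Suppose ε > 0. We want δ > 0 such that 0 < |s − 10| < δ implies |√s − √10| < ε.
Rationalise: √s − √10 = (s − 10)/(√s + √10), so |√s − √10| = |s − 10|/(√s + √10).
Restrict δ ≤ 10 so that |s − 10| < 10 forces s > 0, and then √s + √10 > √10.
Hence |√s − √10| < |s − 10|/√10, which is < ε once |s − 10| < √10·ε.
Take δ = min(10, √10·ε). If 0 < |s − 10| < δ then s > 0 and |√s − √10| < |s − 10|/√10 < ε.

δ = min(10, √10·ε)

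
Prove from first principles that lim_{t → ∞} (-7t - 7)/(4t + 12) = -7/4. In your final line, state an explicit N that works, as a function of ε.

Let ε > 0. We seek N > 0 such that t > N implies |(-7t - 7)/(4t + 12) + 7/4| < ε.
(-7t - 7)/(4t + 12) + 7/4 = (4(-7t - 7) − (-7)(4t + 12)) / (4(4t + 12)) = 56/(4(4t + 12)).
For t > 0 we have 4t + 12 > 4t, so |(-7t - 7)/(4t + 12) + 7/4| = 56/(4(4t + 12)) < 56/(4·4t) = (7/2)/t.
Thus |(-7t - 7)/(4t + 12) + 7/4| < ε whenever t > (7/2)/ε.
Take N = (7/2)/ε. If t > N then |(-7t - 7)/(4t + 12) + 7/4| < (7/2)/t < ε.

N = (7/2)/ε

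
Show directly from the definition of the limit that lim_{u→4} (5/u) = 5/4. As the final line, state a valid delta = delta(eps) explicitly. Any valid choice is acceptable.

delta = min(2, (8/5)eps)

Let eps > 0. We seek delta > 0 such that 0 < |u − 4| < delta implies |5/u − (5/4)| < eps.
|5/u − (5/4)| = 5·|4 − u|/(4·|u|) = 5|u − 4|/(4|u|).
Require delta ≤ 2 so that |u| > 4 − 2 = 2, hence 4|u| > 8.
Then |5/u − (5/4)| < 5|u − 4|/8, which is < eps when |u − 4| < (8/5)eps.
Take delta = min(2, (8/5)eps). Then 0 < |u − 4| < delta gives both |u − 4| < 2 and |u − 4| < (8/5)eps, so |5/u − (5/4)| < eps.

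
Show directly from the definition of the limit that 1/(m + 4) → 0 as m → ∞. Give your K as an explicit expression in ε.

Fix ε > 0. For m ≥ 1, |1/(m + 4) − 0| = 1/(m + 4) ≤ 1/m.
We need 1/m < ε, i.e. m > 1/ε.
Take K = 1/ε. If m > K then |1/(m + 4)| ≤ 1/m < ε.

K = 1/ε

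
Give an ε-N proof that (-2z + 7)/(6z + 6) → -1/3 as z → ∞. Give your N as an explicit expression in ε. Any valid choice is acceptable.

Let ε > 0 be given. We seek N > 0 such that z > N implies |(-2z + 7)/(6z + 6) + 1/3| < ε.
(-2z + 7)/(6z + 6) + 1/3 = (6(-2z + 7) − (-2)(6z + 6)) / (6(6z + 6)) = 54/(6(6z + 6)).
For z > 0 we have 6z + 6 > 6z, so |(-2z + 7)/(6z + 6) + 1/3| = 54/(6(6z + 6)) < 54/(6·6z) = (3/2)/z.
Thus |(-2z + 7)/(6z + 6) + 1/3| < ε whenever z > (3/2)/ε.
Take N = (3/2)/ε. If z > N then |(-2z + 7)/(6z + 6) + 1/3| < (3/2)/z < ε.

N = (3/2)/ε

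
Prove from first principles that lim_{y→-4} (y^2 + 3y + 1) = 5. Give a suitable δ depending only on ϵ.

Fix ϵ > 0. We want δ > 0 such that 0 < |y + 4| < δ implies |(y^2 + 3y + 1) − 5| < ϵ.
(y^2 + 3y + 1) − 5 = y^2 + 3y - 4 = (y + 4)(y - 1).
So |(y^2 + 3y + 1) − 5| = |y + 4|·|y - 1|.
Require δ ≤ 2. Then |y + 4| < 2 gives |y| < 6, and by the triangle inequality |y - 1| ≤ 6 + 1 = 7.
Hence |(y^2 + 3y + 1) − 5| ≤ 7|y + 4| < ϵ provided |y + 4| < ϵ/7.
Take δ = min(2, ϵ/7). Then 0 < |y + 4| < δ gives both |y + 4| < 2 and |y + 4| < ϵ/7, so |(y^2 + 3y + 1) − 5| < ϵ.

δ = min(2, ϵ/7)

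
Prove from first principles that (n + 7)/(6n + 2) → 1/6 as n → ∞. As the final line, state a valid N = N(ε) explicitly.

Suppose ε > 0. For n ≥ 1, |(n + 7)/(6n + 2) − (1/6)| = |40|/(6(6n + 2)) = 40/(6(6n + 2)).
Since 6n + 2 ≥ 6n for n ≥ 1, this is ≤ 40/(6·6n) = (10/9)/n.
So |(n + 7)/(6n + 2) − (1/6)| < ε whenever n > (10/9)/ε.
Take N = (10/9)/ε. If n > N then |(n + 7)/(6n + 2) − (1/6)| ≤ (10/9)/n < ε.

N = (10/9)/ε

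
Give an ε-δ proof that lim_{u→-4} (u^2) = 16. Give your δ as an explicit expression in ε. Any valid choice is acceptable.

Let ε > 0 be given. We seek δ > 0 with 0 < |u + 4| < δ ⇒ |u^2 − 16| < ε.
Factor: u^2 − 16 = (u + 4)(u - 4), so |u^2 − 16| = |u + 4|·|u - 4|.
Restrict δ ≤ 1. Then |u + 4| < 1 gives |u| < 5, so by the triangle inequality |u - 4| ≤ 5 + 4 = 9.
Hence |u^2 − 16| ≤ 9|u + 4|, which is < ε once |u + 4| < ε/9.
Take δ = min(1, ε/9). If 0 < |u + 4| < δ then both bounds hold and |u^2 − 16| ≤ 9|u + 4| < 9·(ε/9) = ε.

δ = min(1, ε/9)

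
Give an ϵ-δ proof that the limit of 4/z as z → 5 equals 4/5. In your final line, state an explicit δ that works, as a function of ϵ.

δ = min(5/2, (25/8)ϵ)

Suppose ϵ > 0. We seek δ > 0 such that 0 < |z − 5| < δ implies |4/z − (4/5)| < ϵ.
|4/z − (4/5)| = 4·|5 − z|/(5·|z|) = 4|z − 5|/(5|z|).
Restrict δ ≤ 5/2. Then |z − 5| < 5/2 gives |z| > 5/2, so 5|z| > 25/2.
Then |4/z − (4/5)| < 4|z − 5|/(25/2), which is < ϵ when |z − 5| < (25/8)ϵ.
Take δ = min(5/2, (25/8)ϵ). Then 0 < |z − 5| < δ gives both |z − 5| < 5/2 and |z − 5| < (25/8)ϵ, so |4/z − (4/5)| < ϵ.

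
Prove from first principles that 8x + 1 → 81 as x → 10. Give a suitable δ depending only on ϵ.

δ = ϵ/8

Fix ϵ > 0. We need δ > 0 so that 0 < |x − 10| < δ implies |(8x + 1) − 81| < ϵ.
Since (8x + 1) − 81 = 8(x − 10), we have |(8x + 1) − 81| = 8|x − 10|.
Thus it suffices that |x − 10| < ϵ/8.
Choosing δ = ϵ/8 gives |(8x + 1) − 81| = 8|x − 10| < ϵ whenever |x − 10| < δ.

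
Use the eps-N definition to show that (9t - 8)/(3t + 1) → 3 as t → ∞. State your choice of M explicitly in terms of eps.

M = (11/3)/eps

Fix eps > 0. We seek M > 0 such that t > M implies |(9t - 8)/(3t + 1) − 3| < eps.
(9t - 8)/(3t + 1) − 3 = (3(9t - 8) − 9(3t + 1)) / (3(3t + 1)) = -33/(3(3t + 1)).
For t > 0 we have 3t + 1 > 3t, so |(9t - 8)/(3t + 1) − 3| = 33/(3(3t + 1)) < 33/(3·3t) = (11/3)/t.
Thus |(9t - 8)/(3t + 1) − 3| < eps whenever t > (11/3)/eps.
Take M = (11/3)/eps. If t > M then |(9t - 8)/(3t + 1) − 3| < (11/3)/t < eps.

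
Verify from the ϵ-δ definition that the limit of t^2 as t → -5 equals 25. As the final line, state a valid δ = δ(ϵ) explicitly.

Let ϵ > 0 be given. We seek δ > 0 with 0 < |t + 5| < δ ⇒ |t^2 − 25| < ϵ.
Factor: t^2 − 25 = (t + 5)(t - 5), so |t^2 − 25| = |t + 5|·|t - 5|.
Impose δ ≤ 2 so that |t| < 7; then |t - 5| ≤ 12.
Hence |t^2 − 25| ≤ 12|t + 5|, which is < ϵ once |t + 5| < ϵ/12.
Take δ = min(2, ϵ/12). If 0 < |t + 5| < δ then both bounds hold and |t^2 − 25| ≤ 12|t + 5| < 12·(ϵ/12) = ϵ.

δ = min(2, ϵ/12)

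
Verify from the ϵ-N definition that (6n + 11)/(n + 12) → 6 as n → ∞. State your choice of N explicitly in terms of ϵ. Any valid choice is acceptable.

Let ϵ > 0. For n ≥ 1, |(6n + 11)/(n + 12) − 6| = |-61|/((n + 12)) = 61/((n + 12)).
Since n + 12 ≥ n for n ≥ 1, this is ≤ 61/(n) = 61/n.
So |(6n + 11)/(n + 12) − 6| < ϵ whenever n > 61/ϵ.
Take N = 61/ϵ. If n > N then |(6n + 11)/(n + 12) − 6| ≤ 61/n < ϵ.

N = 61/ϵ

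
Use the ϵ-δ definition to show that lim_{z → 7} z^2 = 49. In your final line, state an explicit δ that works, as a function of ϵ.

Let ϵ > 0. We seek δ > 0 with 0 < |z − 7| < δ ⇒ |z^2 − 49| < ϵ.
Factor: z^2 − 49 = (z − 7)(z + 7), so |z^2 − 49| = |z − 7|·|z + 7|.
Impose δ ≤ 2 so that |z| < 9; then |z + 7| ≤ 16.
Hence |z^2 − 49| ≤ 16|z − 7|, which is < ϵ once |z − 7| < ϵ/16.
Take δ = min(2, ϵ/16). If 0 < |z − 7| < δ then both bounds hold and |z^2 − 49| ≤ 16|z − 7| < 16·(ϵ/16) = ϵ.

δ = min(2, ϵ/16)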